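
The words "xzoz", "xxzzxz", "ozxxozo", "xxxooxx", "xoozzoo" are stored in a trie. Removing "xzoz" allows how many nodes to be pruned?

Walk "xzoz" from the leaf back toward the root, removing each node that no remaining word uses.
The suffix "zoz" (3 nodes) is used only by "xzoz"; the node for "x" still has the child "x", so pruning stops there.
Nodes removed: 3

3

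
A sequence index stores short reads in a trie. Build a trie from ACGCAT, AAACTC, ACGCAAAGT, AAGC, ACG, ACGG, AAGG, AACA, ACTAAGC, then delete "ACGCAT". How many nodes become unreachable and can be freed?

1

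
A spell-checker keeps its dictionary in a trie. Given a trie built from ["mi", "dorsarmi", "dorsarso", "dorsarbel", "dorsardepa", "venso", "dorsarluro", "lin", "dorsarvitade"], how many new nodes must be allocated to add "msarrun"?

Walking "msarrun" from the root, the first 1 characters ("m") follow existing edges; "s" is the first miss.
New nodes needed: |"msarrun"| − 1 = 7 − 1 = 6.

6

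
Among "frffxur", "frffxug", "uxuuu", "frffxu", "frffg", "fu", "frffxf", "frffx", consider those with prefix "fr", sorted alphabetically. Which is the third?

DFS of the "fr" subtree visits, in order: "frffg", "frffx", "frffxf", "frffxu", "frffxug", "frffxur"
Position 3: frffxf

frffxf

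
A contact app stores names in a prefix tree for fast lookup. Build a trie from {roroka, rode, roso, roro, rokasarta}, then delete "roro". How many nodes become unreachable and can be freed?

0

Walk "roro" from the leaf back toward the root, removing each node that no remaining word uses.
Every node on "roro" is still needed (e.g. by "roroka"), so nothing is freed.
Nodes removed: 0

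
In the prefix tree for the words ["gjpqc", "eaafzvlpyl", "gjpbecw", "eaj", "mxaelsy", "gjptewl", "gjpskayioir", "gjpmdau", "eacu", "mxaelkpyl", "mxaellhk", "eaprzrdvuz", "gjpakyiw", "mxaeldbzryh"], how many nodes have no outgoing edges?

Leaves are exactly the stored words that no other stored word extends.
Those words: "eaafzvlpyl", "eacu", "eaj", "eaprzrdvuz", "gjpakyiw", "gjpbecw", "gjpmdau", "gjpqc", "gjpskayioir", "gjptewl", "mxaeldbzryh", "mxaelkpyl", "mxaellhk", "mxaelsy"
Leaf count: 14

14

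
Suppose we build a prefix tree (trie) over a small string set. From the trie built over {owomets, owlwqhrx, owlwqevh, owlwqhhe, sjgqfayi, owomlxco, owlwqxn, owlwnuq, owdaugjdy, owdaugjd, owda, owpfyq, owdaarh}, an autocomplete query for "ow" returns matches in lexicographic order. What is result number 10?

Filter for "ow…" and sort: "owda", "owdaarh", "owdaugjd", "owdaugjdy", "owlwnuq", "owlwqevh", "owlwqhhe", "owlwqhrx", "owlwqxn", "owomets", "owomlxco", "owpfyq"
Position 10: owomets

owomets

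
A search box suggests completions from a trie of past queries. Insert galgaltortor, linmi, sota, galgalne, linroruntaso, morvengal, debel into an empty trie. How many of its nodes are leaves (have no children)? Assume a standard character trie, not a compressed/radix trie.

Leaves are exactly the stored words that no other stored word extends.
Those words: "debel", "galgalne", "galgaltortor", "linmi", "linroruntaso", "morvengal", "sota"
Leaf count: 7

7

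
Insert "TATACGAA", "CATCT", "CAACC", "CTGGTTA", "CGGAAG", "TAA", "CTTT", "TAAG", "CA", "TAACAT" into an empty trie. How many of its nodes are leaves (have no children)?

A leaf is a node with no children — equivalently, the end of a word that is not a proper prefix of any other stored word.
Those words: "CAACC", "CATCT", "CGGAAG", "CTGGTTA", "CTTT", "TAACAT", "TAAG", "TATACGAA"
Leaf count: 8

8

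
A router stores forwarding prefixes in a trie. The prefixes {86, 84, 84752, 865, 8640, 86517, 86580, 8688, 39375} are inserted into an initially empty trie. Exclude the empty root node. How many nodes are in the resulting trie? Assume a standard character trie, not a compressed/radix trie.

Count nodes per top-level branch (shared prefixes stored once):
  '3'-branch (39375): 5 nodes
  '8'-branch (84, 84752, 86, 8640, 865, 86517, 86580, 8688): 15 nodes
Sum: 20

20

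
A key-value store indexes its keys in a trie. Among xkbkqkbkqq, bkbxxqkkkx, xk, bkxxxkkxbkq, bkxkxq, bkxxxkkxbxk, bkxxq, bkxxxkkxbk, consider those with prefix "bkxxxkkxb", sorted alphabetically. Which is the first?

bkxxxkkxbk

Filter for "bkxxxkkxb…" and sort: "bkxxxkkxbk", "bkxxxkkxbkq", "bkxxxkkxbxk"
The 1st is bkxxxkkxbk.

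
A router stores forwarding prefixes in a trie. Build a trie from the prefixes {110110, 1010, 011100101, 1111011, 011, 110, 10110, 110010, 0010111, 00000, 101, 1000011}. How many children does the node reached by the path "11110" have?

Walk "11110" from the root, arriving at one node.
Characters that immediately follow "11110" among the stored strings: {1}.
That node has 1 child edge.

1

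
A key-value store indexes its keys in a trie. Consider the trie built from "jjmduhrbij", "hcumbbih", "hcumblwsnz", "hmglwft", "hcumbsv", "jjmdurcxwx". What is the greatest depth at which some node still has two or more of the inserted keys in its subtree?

Equivalently: take the maximum, over all pairs, of their longest common prefix length.
e.g. "hcumbbih" and "hcumblwsnz" share the prefix "hcumb" of length 5; no pair shares a longer one.
Longest shared-prefix length: 5

5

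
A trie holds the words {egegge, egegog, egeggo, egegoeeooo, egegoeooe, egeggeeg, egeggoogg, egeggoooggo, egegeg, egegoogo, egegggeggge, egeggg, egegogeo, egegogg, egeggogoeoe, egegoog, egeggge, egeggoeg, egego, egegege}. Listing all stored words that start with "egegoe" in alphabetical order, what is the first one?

Words with prefix "egegoe", in lexicographic order: "egegoeeooo", "egegoeooe"
Position 1: egegoeeooo

egegoeeooo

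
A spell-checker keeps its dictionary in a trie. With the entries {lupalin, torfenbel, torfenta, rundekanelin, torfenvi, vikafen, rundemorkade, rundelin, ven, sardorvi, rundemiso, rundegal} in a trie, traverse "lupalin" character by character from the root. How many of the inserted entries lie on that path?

Walk "lupalin" from the root; an end-of-word marker is hit whenever a stored word is a prefix of "lupalin".
Prefixes of the query that are stored words: "lupalin"
Count: 1

1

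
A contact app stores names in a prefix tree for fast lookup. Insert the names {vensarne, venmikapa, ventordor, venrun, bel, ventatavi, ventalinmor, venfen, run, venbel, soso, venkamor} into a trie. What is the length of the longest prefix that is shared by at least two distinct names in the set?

Look for the deepest trie node that still has at least two words in its subtree.
"ventalinmor" and "ventatavi" agree on "venta" (5 characters) before diverging; nothing deeper is shared.
Longest shared-prefix length: 5

5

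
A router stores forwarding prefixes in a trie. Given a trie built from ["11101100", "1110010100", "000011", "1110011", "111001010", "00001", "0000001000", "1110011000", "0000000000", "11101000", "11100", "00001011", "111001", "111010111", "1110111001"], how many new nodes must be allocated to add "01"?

"0" is already a path in the trie; the remaining "1" must be added.
Each of the 1 remaining characters creates one node.

1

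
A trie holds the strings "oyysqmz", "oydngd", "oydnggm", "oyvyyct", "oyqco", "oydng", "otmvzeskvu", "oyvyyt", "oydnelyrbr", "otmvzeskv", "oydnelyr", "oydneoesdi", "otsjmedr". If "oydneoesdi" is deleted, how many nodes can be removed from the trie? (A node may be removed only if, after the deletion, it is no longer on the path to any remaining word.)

5

After clearing the end-marker at "oydneoesdi", prune upward until reaching a node still needed by another word.
The suffix "oesdi" (5 nodes) is used only by "oydneoesdi"; the node for "oydne" still has the child "l", so pruning stops there.
Nodes removed: 5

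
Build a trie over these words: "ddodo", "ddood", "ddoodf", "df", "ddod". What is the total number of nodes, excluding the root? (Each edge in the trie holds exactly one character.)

Insert word by word; a character creates a node only if that edge doesn't already exist:
  "ddodo" → 5 new (d, d, o, d, o)
  "ddood" → prefix "ddo" already present; 2 new (o, d)
  "ddoodf" → prefix "ddood" already present; 1 new (f)
  "df" → prefix "d" already present; 1 new (f)
  "ddod" → prefix "ddod" already present; 0 new (none)
Total nodes = 5 + 2 + 1 + 1 + 0 = 9

9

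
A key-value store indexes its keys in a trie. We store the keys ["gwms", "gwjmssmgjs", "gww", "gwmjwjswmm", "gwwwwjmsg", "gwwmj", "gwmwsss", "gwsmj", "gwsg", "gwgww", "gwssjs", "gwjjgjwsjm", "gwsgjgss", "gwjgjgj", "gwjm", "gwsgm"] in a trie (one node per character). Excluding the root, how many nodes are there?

58

Trace insertions, counting only characters that open a new branch:
  "gwms" → 4 new (g, w, m, s)
  "gwjmssmgjs" → prefix "gw" already present; 8 new (j, m, s, s, m, g, j, s)
  "gww" → prefix "gw" already present; 1 new (w)
  "gwmjwjswmm" → prefix "gwm" already present; 7 new (j, w, j, s, w, m, m)
  "gwwwwjmsg" → prefix "gww" already present; 6 new (w, w, j, m, s, g)
  "gwwmj" → prefix "gww" already present; 2 new (m, j)
  "gwmwsss" → prefix "gwm" already present; 4 new (w, s, s, s)
  "gwsmj" → prefix "gw" already present; 3 new (s, m, j)
  "gwsg" → prefix "gws" already present; 1 new (g)
  "gwgww" → prefix "gw" already present; 3 new (g, w, w)
  "gwssjs" → prefix "gws" already present; 3 new (s, j, s)
  "gwjjgjwsjm" → prefix "gwj" already present; 7 new (j, g, j, w, s, j, m)
  "gwsgjgss" → prefix "gwsg" already present; 4 new (j, g, s, s)
  "gwjgjgj" → prefix "gwj" already present; 4 new (g, j, g, j)
  "gwjm" → prefix "gwjm" already present; 0 new (none)
  "gwsgm" → prefix "gwsg" already present; 1 new (m)
Total nodes = 4 + 8 + 1 + 7 + 6 + 2 + 4 + 3 + 1 + 3 + 3 + 7 + 4 + 4 + 0 + 1 = 58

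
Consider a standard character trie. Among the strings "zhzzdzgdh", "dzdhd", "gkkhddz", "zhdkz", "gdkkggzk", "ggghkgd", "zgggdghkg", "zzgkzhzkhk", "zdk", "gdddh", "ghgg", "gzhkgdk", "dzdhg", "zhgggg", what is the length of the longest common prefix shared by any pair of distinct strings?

4

Equivalently: take the maximum, over all pairs, of their longest common prefix length.
"dzdhd" and "dzdhg" agree on "dzdh" (4 characters) before diverging; nothing deeper is shared.
Longest shared-prefix length: 4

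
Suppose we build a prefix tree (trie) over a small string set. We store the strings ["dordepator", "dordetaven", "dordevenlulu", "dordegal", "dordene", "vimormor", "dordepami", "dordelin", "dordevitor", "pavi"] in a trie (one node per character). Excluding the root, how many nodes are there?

Trace insertions, counting only characters that open a new branch:
  "dordepator" → 10 new (d, o, r, d, e, p, a, t, o, r)
  "dordetaven" → prefix "dorde" already present; 5 new (t, a, v, e, n)
  "dordevenlulu" → prefix "dorde" already present; 7 new (v, e, n, l, u, l, u)
  "dordegal" → prefix "dorde" already present; 3 new (g, a, l)
  "dordene" → prefix "dorde" already present; 2 new (n, e)
  "vimormor" → 8 new (v, i, m, o, r, m, o, r)
  "dordepami" → prefix "dordepa" already present; 2 new (m, i)
  "dordelin" → prefix "dorde" already present; 3 new (l, i, n)
  "dordevitor" → prefix "dordev" already present; 4 new (i, t, o, r)
  "pavi" → 4 new (p, a, v, i)
Total nodes = 10 + 5 + 7 + 3 + 2 + 8 + 2 + 3 + 4 + 4 = 48

48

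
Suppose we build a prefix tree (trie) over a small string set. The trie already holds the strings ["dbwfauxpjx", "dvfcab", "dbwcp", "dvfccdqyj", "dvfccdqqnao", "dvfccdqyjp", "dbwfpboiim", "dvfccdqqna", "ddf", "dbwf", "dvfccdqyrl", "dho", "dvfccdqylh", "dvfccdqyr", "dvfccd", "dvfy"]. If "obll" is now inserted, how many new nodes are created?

4

"obll" shares no prefix with any stored word, so all 4 characters open new nodes.
4 − 0 = 4 new nodes.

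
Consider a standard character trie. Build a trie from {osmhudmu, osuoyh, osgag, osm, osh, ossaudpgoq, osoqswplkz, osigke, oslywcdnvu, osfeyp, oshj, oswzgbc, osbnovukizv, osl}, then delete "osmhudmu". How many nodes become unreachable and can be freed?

5

A node on "osmhudmu"'s path can go only if nothing else ends at it or branches off below it.
The suffix "hudmu" (5 nodes) is used only by "osmhudmu"; "osm" is itself a stored word, so pruning stops there.
Nodes removed: 5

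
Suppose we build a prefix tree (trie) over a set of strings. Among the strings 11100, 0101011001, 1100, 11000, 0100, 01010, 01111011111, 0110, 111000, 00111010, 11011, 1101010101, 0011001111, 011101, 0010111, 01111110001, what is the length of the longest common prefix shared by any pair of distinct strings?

The deepest shared node is where two words last agree before diverging.
"01010" and "0101011001" agree on "01010" (5 characters) before diverging; nothing deeper is shared.
Longest shared-prefix length: 5

5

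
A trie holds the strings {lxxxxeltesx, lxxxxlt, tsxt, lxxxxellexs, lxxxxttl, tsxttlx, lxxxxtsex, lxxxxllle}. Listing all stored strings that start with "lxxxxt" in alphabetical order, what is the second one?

lxxxxttl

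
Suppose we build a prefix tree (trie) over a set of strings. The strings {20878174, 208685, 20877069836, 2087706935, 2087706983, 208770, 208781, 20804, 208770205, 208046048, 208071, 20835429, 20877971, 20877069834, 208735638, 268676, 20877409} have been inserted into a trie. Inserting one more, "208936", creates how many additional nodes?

The longest prefix of "208936" already in the trie is "208" (length 3).
Each of the 3 remaining characters creates one node.

3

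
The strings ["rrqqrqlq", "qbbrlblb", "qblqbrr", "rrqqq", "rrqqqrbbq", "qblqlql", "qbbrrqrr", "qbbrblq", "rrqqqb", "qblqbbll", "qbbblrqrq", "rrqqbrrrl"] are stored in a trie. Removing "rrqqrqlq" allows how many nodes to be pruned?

4

After clearing the end-marker at "rrqqrqlq", prune upward until reaching a node still needed by another word.
The suffix "rqlq" (4 nodes) is used only by "rrqqrqlq"; the node for "rrqq" still has the child "q", so pruning stops there.
Nodes removed: 4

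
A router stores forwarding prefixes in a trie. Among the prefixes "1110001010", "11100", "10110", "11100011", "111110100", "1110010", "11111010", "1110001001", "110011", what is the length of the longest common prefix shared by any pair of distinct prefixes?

Look for the deepest trie node that still has at least two words in its subtree.
"1110001001" and "1110001010" agree on "11100010" (8 characters) before diverging; nothing deeper is shared.
Longest shared-prefix length: 8

8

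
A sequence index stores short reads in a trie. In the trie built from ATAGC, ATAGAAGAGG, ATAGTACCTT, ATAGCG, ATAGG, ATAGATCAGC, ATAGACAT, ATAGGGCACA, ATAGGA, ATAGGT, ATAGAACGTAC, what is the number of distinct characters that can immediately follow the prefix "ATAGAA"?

2

Follow the path "ATAGAA" to its node, then look at its outgoing edges.
Distinct next characters after "ATAGAA": C, G.
That node has 2 child edges.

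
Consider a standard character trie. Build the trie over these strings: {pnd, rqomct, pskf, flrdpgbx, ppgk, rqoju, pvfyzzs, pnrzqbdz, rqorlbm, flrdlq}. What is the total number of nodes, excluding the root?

43

Count nodes per top-level branch (shared prefixes stored once):
  'f'-branch (flrdlq, flrdpgbx): 10 nodes
  'p'-branch (pnd, pnrzqbdz, ppgk, pskf, pvfyzzs): 21 nodes
  'r'-branch (rqoju, rqomct, rqorlbm): 12 nodes
Sum: 43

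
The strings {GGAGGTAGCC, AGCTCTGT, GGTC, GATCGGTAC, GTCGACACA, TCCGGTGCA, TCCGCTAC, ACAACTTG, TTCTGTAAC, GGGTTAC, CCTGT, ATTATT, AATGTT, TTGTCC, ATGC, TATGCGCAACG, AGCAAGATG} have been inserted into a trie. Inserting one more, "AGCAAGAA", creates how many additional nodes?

The longest prefix of "AGCAAGAA" already in the trie is "AGCAAGA" (length 7).
Each of the 1 remaining characters creates one node.

1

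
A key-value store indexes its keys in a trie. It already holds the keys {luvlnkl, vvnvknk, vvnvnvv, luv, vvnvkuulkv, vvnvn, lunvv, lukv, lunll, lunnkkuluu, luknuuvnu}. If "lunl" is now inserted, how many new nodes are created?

0

Every character of "lunl" already lies on an existing path (it is a prefix of some stored word).
No new nodes are needed: 0.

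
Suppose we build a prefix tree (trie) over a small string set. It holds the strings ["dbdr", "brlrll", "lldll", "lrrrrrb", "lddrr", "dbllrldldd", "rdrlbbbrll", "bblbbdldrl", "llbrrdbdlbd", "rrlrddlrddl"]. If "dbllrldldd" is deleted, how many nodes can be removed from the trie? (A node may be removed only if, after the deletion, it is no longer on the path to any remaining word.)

8

A node on "dbllrldldd"'s path can go only if nothing else ends at it or branches off below it.
The suffix "llrldldd" (8 nodes) is used only by "dbllrldldd"; the node for "db" still has the child "d", so pruning stops there.
Nodes removed: 8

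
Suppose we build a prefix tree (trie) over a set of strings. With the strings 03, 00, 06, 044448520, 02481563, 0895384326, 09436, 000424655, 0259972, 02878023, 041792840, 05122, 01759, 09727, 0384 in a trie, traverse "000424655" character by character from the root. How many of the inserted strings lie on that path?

Walk "000424655" from the root; an end-of-word marker is hit whenever a stored word is a prefix of "000424655".
Prefixes of the query that are stored words: "00", "000424655"
Count: 2

2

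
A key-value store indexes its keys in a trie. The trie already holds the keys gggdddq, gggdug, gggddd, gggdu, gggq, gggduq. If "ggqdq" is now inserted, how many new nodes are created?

The longest prefix of "ggqdq" already in the trie is "gg" (length 2).
New nodes needed: |"ggqdq"| − 2 = 5 − 2 = 3.

3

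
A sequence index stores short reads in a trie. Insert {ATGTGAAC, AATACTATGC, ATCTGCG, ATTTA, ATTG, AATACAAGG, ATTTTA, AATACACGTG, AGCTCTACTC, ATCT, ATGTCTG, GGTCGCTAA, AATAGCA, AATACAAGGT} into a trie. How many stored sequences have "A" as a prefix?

13

Traverse to the node for "A", then collect every word in that subtree.
Matches: "AATACAAGG", "AATACAAGGT", "AATACACGTG", "AATACTATGC", "AATAGCA", "AGCTCTACTC", "ATCT", "ATCTGCG", "ATGTCTG", "ATGTGAAC", "ATTG", "ATTTA", "ATTTTA"
Count: 13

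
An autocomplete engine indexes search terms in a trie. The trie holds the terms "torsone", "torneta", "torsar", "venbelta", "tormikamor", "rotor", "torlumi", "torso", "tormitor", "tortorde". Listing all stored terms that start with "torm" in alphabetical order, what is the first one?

tormikamor

DFS of the "torm" subtree visits, in order: "tormikamor", "tormitor"
The 1st is tormikamor.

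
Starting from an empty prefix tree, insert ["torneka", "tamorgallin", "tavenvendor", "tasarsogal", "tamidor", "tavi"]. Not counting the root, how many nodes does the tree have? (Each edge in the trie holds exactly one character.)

Insert word by word; a character creates a node only if that edge doesn't already exist:
  "torneka" → 7 new (t, o, r, n, e, k, a)
  "tamorgallin" → prefix "t" already present; 10 new (a, m, o, r, g, a, l, l, i, n)
  "tavenvendor" → prefix "ta" already present; 9 new (v, e, n, v, e, n, d, o, r)
  "tasarsogal" → prefix "ta" already present; 8 new (s, a, r, s, o, g, a, l)
  "tamidor" → prefix "tam" already present; 4 new (i, d, o, r)
  "tavi" → prefix "tav" already present; 1 new (i)
Total nodes = 7 + 10 + 9 + 8 + 4 + 1 = 39

39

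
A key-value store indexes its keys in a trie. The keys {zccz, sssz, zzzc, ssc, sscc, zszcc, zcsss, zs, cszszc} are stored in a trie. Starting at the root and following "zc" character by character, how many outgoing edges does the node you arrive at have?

2

The children of the "zc" node are the distinct next characters among strings starting with "zc".
Characters that immediately follow "zc" among the stored strings: {c, s}.
That node has 2 child edges.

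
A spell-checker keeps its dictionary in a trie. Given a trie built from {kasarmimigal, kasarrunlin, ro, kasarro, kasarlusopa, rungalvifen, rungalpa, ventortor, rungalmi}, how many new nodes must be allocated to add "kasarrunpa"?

"kasarrun" is already a path in the trie; the remaining "pa" must be added.
New nodes needed: |"kasarrunpa"| − 8 = 10 − 8 = 2.

2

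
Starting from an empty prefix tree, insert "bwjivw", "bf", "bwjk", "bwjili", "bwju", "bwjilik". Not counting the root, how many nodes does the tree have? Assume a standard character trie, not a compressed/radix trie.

12

Trace insertions, counting only characters that open a new branch:
  "bwjivw" → 6 new (b, w, j, i, v, w)
  "bf" → prefix "b" already present; 1 new (f)
  "bwjk" → prefix "bwj" already present; 1 new (k)
  "bwjili" → prefix "bwji" already present; 2 new (l, i)
  "bwju" → prefix "bwj" already present; 1 new (u)
  "bwjilik" → prefix "bwjili" already present; 1 new (k)
Total nodes = 6 + 1 + 1 + 2 + 1 + 1 = 12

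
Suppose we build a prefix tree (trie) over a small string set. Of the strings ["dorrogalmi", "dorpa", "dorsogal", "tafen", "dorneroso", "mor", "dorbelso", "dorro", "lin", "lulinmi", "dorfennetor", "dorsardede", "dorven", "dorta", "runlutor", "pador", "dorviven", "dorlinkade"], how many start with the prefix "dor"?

Traverse to the node for "dor", then collect every word in that subtree.
Words under "dor": dorbelso, dorfennetor, dorlinkade, dorneroso, dorpa, dorro, dorrogalmi, dorsardede, dorsogal, dorta, dorven, dorviven
Count: 12

12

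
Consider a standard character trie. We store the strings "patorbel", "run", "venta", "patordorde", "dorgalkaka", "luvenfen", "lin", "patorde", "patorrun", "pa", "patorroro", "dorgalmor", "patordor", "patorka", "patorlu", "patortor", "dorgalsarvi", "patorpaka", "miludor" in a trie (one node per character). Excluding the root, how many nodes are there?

Insert word by word; a character creates a node only if that edge doesn't already exist:
  "patorbel" → 8 new (p, a, t, o, r, b, e, l)
  "run" → 3 new (r, u, n)
  "venta" → 5 new (v, e, n, t, a)
  "patordorde" → prefix "pator" already present; 5 new (d, o, r, d, e)
  "dorgalkaka" → 10 new (d, o, r, g, a, l, k, a, k, a)
  "luvenfen" → 8 new (l, u, v, e, n, f, e, n)
  "lin" → prefix "l" already present; 2 new (i, n)
  "patorde" → prefix "patord" already present; 1 new (e)
  "patorrun" → prefix "pator" already present; 3 new (r, u, n)
  "pa" → prefix "pa" already present; 0 new (none)
  "patorroro" → prefix "patorr" already present; 3 new (o, r, o)
  "dorgalmor" → prefix "dorgal" already present; 3 new (m, o, r)
  "patordor" → prefix "patordor" already present; 0 new (none)
  "patorka" → prefix "pator" already present; 2 new (k, a)
  "patorlu" → prefix "pator" already present; 2 new (l, u)
  "patortor" → prefix "pator" already present; 3 new (t, o, r)
  "dorgalsarvi" → prefix "dorgal" already present; 5 new (s, a, r, v, i)
  "patorpaka" → prefix "pator" already present; 4 new (p, a, k, a)
  "miludor" → 7 new (m, i, l, u, d, o, r)
Total nodes = 8 + 3 + 5 + 5 + 10 + 8 + 2 + 1 + 3 + 0 + 3 + 3 + 0 + 2 + 2 + 3 + 5 + 4 + 7 = 74

74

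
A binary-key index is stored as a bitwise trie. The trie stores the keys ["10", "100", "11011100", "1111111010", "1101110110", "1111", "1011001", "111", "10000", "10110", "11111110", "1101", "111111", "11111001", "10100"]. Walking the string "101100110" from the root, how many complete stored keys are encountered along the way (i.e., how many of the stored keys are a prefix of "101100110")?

Traverse "101100110" character by character; count nodes along the way that are marked as word ends.
Prefixes of the query that are stored words: "10", "10110", "1011001"
Count: 3

3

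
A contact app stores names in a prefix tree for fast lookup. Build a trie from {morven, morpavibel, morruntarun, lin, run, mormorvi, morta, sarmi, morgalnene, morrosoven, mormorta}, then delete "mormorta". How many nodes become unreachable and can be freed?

After clearing the end-marker at "mormorta", prune upward until reaching a node still needed by another word.
The suffix "ta" (2 nodes) is used only by "mormorta"; the node for "mormor" still has the child "v", so pruning stops there.
Nodes removed: 2

2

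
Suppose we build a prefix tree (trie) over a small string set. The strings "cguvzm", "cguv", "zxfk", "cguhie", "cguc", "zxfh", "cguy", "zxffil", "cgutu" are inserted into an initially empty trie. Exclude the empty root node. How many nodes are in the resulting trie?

Trie structure (* marks end of a word):
(root)
├─ c
│  └─ g
│     └─ u
│        ├─ c *
│        ├─ h
│        │  └─ i
│        │     └─ e *
│        ├─ t
│        │  └─ u *
│        ├─ v *
│        │  └─ z
│        │     └─ m *
│        └─ y *
└─ z
   └─ x
      └─ f
         ├─ f
         │  └─ i
         │     └─ l *
         ├─ h *
         └─ k *
Counting every labelled node above: 21.

21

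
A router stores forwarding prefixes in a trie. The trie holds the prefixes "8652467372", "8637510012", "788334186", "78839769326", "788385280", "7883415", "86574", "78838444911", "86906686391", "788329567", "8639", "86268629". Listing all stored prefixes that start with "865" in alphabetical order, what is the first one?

8652467372

Filter for "865…" and sort: "8652467372", "86574"
The 1st is 8652467372.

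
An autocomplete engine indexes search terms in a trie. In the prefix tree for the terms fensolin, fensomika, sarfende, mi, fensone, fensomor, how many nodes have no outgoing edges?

6

Leaves are exactly the stored words that no other stored word extends.
Those words: "fensolin", "fensomika", "fensomor", "fensone", "mi", "sarfende"
Leaf count: 6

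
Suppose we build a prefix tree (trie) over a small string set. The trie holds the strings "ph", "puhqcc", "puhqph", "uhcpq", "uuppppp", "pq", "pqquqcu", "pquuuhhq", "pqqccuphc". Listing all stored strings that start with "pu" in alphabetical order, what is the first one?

puhqcc

Words with prefix "pu", in lexicographic order: "puhqcc", "puhqph"
The 1st is puhqcc.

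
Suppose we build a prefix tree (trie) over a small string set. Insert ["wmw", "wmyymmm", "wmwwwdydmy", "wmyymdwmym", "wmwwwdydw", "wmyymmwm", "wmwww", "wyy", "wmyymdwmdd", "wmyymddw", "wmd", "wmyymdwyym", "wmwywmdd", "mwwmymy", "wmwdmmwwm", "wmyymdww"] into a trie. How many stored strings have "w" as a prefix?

15

Walk to "w"; the words in its subtree are exactly those with that prefix.
Words under "w": wmd, wmw, wmwdmmwwm, wmwww, wmwwwdydmy, wmwwwdydw, wmwywmdd, wmyymddw, wmyymdwmdd, wmyymdwmym, wmyymdww, wmyymdwyym, wmyymmm, wmyymmwm, wyy
Count: 15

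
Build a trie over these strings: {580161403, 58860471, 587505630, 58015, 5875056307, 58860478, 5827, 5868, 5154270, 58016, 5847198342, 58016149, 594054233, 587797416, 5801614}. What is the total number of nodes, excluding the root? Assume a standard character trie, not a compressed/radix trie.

For each word, the new-node count is its length minus the longest prefix already in the trie:
  "580161403" → 9 new (5, 8, 0, 1, 6, 1, 4, 0, 3)
  "58860471" → prefix "58" already present; 6 new (8, 6, 0, 4, 7, 1)
  "587505630" → prefix "58" already present; 7 new (7, 5, 0, 5, 6, 3, 0)
  "58015" → prefix "5801" already present; 1 new (5)
  "5875056307" → prefix "587505630" already present; 1 new (7)
  "58860478" → prefix "5886047" already present; 1 new (8)
  "5827" → prefix "58" already present; 2 new (2, 7)
  "5868" → prefix "58" already present; 2 new (6, 8)
  "5154270" → prefix "5" already present; 6 new (1, 5, 4, 2, 7, 0)
  "58016" → prefix "58016" already present; 0 new (none)
  "5847198342" → prefix "58" already present; 8 new (4, 7, 1, 9, 8, 3, 4, 2)
  "58016149" → prefix "5801614" already present; 1 new (9)
  "594054233" → prefix "5" already present; 8 new (9, 4, 0, 5, 4, 2, 3, 3)
  "587797416" → prefix "587" already present; 6 new (7, 9, 7, 4, 1, 6)
  "5801614" → prefix "5801614" already present; 0 new (none)
Total nodes = 9 + 6 + 7 + 1 + 1 + 1 + 2 + 2 + 6 + 0 + 8 + 1 + 8 + 6 + 0 = 58

58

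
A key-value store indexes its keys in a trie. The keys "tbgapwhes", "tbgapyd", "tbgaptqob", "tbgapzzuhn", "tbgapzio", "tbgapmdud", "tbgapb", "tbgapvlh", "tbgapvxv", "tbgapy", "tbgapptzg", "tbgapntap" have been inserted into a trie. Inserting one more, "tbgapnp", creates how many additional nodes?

"tbgapn" is already a path in the trie; the remaining "p" must be added.
Each of the 1 remaining characters creates one node.

1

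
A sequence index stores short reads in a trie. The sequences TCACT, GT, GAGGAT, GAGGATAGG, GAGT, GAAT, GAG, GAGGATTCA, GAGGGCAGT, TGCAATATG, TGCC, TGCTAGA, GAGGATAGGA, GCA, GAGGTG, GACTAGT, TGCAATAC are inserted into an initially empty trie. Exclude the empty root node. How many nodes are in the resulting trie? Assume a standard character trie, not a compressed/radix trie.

Insert word by word; a character creates a node only if that edge doesn't already exist:
  "TCACT" → 5 new (T, C, A, C, T)
  "GT" → 2 new (G, T)
  "GAGGAT" → prefix "G" already present; 5 new (A, G, G, A, T)
  "GAGGATAGG" → prefix "GAGGAT" already present; 3 new (A, G, G)
  "GAGT" → prefix "GAG" already present; 1 new (T)
  "GAAT" → prefix "GA" already present; 2 new (A, T)
  "GAG" → prefix "GAG" already present; 0 new (none)
  "GAGGATTCA" → prefix "GAGGAT" already present; 3 new (T, C, A)
  "GAGGGCAGT" → prefix "GAGG" already present; 5 new (G, C, A, G, T)
  "TGCAATATG" → prefix "T" already present; 8 new (G, C, A, A, T, A, T, G)
  "TGCC" → prefix "TGC" already present; 1 new (C)
  "TGCTAGA" → prefix "TGC" already present; 4 new (T, A, G, A)
  "GAGGATAGGA" → prefix "GAGGATAGG" already present; 1 new (A)
  "GCA" → prefix "G" already present; 2 new (C, A)
  "GAGGTG" → prefix "GAGG" already present; 2 new (T, G)
  "GACTAGT" → prefix "GA" already present; 5 new (C, T, A, G, T)
  "TGCAATAC" → prefix "TGCAATA" already present; 1 new (C)
Total nodes = 5 + 2 + 5 + 3 + 1 + 2 + 0 + 3 + 5 + 8 + 1 + 4 + 1 + 2 + 2 + 5 + 1 = 50

50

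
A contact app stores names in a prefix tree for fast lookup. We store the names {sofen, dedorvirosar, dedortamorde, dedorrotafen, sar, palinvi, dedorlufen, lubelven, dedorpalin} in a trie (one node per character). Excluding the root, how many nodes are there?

For each word, the new-node count is its length minus the longest prefix already in the trie:
  "sofen" → 5 new (s, o, f, e, n)
  "dedorvirosar" → 12 new (d, e, d, o, r, v, i, r, o, s, a, r)
  "dedortamorde" → prefix "dedor" already present; 7 new (t, a, m, o, r, d, e)
  "dedorrotafen" → prefix "dedor" already present; 7 new (r, o, t, a, f, e, n)
  "sar" → prefix "s" already present; 2 new (a, r)
  "palinvi" → 7 new (p, a, l, i, n, v, i)
  "dedorlufen" → prefix "dedor" already present; 5 new (l, u, f, e, n)
  "lubelven" → 8 new (l, u, b, e, l, v, e, n)
  "dedorpalin" → prefix "dedor" already present; 5 new (p, a, l, i, n)
Total nodes = 5 + 12 + 7 + 7 + 2 + 7 + 5 + 8 + 5 = 58

58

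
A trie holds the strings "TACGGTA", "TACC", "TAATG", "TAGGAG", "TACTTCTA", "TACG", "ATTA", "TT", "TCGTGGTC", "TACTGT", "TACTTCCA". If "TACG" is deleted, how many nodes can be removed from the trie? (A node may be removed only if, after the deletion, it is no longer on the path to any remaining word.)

Walk "TACG" from the leaf back toward the root, removing each node that no remaining word uses.
Every node on "TACG" is still needed (e.g. by "TACGGTA"), so nothing is freed.
Nodes removed: 0

0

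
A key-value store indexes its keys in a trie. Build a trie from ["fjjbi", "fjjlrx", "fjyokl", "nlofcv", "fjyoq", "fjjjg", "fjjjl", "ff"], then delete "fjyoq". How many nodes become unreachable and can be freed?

1

Walk "fjyoq" from the leaf back toward the root, removing each node that no remaining word uses.
The suffix "q" (1 node) is used only by "fjyoq"; the node for "fjyo" still has the child "k", so pruning stops there.
Nodes removed: 1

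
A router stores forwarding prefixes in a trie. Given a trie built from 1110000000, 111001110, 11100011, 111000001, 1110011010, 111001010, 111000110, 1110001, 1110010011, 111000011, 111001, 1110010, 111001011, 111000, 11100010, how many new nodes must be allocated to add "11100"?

"11100" is already a full path in the trie; only an end-marker is added.
No new nodes are needed: 0.

0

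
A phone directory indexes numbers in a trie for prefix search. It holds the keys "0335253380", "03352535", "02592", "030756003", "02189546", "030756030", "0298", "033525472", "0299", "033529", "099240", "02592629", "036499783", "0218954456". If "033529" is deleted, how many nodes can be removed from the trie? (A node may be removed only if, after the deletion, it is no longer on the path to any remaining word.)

After clearing the end-marker at "033529", prune upward until reaching a node still needed by another word.
The suffix "9" (1 node) is used only by "033529"; the node for "03352" still has the child "5", so pruning stops there.
Nodes removed: 1

1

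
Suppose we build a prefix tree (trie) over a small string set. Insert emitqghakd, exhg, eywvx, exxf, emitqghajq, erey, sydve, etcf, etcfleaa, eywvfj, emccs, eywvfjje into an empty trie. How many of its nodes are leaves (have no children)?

10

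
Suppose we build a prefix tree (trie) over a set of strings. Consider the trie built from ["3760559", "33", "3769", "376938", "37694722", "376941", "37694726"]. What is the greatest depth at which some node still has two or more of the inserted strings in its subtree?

7

The deepest shared node is where two words last agree before diverging.
e.g. "37694722" and "37694726" share the prefix "3769472" of length 7; no pair shares a longer one.
Longest shared-prefix length: 7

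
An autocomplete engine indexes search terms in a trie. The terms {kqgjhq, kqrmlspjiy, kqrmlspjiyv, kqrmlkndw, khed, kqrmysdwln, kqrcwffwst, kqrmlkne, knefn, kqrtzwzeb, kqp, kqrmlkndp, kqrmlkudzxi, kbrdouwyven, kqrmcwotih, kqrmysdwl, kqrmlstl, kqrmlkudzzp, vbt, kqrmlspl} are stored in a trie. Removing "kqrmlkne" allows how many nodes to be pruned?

1

A node on "kqrmlkne"'s path can go only if nothing else ends at it or branches off below it.
The suffix "e" (1 node) is used only by "kqrmlkne"; the node for "kqrmlkn" still has the child "d", so pruning stops there.
Nodes removed: 1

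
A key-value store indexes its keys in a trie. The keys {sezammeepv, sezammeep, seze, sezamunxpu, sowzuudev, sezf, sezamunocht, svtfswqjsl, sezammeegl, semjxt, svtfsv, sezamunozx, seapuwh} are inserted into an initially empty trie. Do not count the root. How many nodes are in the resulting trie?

52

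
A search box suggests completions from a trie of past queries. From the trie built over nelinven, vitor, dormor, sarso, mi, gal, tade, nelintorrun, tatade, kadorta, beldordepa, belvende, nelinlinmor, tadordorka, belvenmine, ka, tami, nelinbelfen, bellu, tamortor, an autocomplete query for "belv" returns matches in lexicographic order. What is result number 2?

belvenmine

Filter for "belv…" and sort: "belvende", "belvenmine"
The 2nd is belvenmine.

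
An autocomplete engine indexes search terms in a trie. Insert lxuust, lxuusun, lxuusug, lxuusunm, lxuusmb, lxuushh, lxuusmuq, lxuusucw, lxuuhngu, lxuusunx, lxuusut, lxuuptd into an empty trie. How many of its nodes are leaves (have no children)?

A leaf is a node with no children — equivalently, the end of a word that is not a proper prefix of any other stored word.
Those words: "lxuuhngu", "lxuuptd", "lxuushh", "lxuusmb", "lxuusmuq", "lxuust", "lxuusucw", "lxuusug", "lxuusunm", "lxuusunx", "lxuusut"
Leaf count: 11

11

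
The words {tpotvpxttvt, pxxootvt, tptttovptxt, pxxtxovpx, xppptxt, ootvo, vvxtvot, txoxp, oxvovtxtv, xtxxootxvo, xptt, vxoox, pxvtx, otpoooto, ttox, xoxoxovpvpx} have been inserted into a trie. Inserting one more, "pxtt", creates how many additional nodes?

2

The longest prefix of "pxtt" already in the trie is "px" (length 2).
So 4 − 2 = 2 new nodes.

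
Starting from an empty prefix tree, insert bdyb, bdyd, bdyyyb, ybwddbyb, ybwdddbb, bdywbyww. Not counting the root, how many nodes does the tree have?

24

Insert word by word; a character creates a node only if that edge doesn't already exist:
  "bdyb" → 4 new (b, d, y, b)
  "bdyd" → prefix "bdy" already present; 1 new (d)
  "bdyyyb" → prefix "bdy" already present; 3 new (y, y, b)
  "ybwddbyb" → 8 new (y, b, w, d, d, b, y, b)
  "ybwdddbb" → prefix "ybwdd" already present; 3 new (d, b, b)
  "bdywbyww" → prefix "bdy" already present; 5 new (w, b, y, w, w)
Total nodes = 4 + 1 + 3 + 8 + 3 + 5 = 24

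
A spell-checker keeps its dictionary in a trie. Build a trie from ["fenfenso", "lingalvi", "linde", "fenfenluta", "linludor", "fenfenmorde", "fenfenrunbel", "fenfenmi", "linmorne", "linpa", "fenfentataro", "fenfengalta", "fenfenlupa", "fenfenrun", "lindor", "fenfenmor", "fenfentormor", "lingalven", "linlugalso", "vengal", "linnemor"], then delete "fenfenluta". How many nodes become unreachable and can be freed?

2

After clearing the end-marker at "fenfenluta", prune upward until reaching a node still needed by another word.
The suffix "ta" (2 nodes) is used only by "fenfenluta"; the node for "fenfenlu" still has the child "p", so pruning stops there.
Nodes removed: 2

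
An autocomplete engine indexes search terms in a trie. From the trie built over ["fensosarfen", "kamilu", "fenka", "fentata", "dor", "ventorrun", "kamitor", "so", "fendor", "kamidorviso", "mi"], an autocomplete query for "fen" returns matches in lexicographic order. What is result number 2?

fenka

DFS of the "fen" subtree visits, in order: "fendor", "fenka", "fensosarfen", "fentata"
Position 2: fenka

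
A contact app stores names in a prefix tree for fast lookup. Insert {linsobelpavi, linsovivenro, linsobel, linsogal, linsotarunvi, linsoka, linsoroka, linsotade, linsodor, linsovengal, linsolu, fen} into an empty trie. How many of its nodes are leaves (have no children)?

A leaf is a node with no children — equivalently, the end of a word that is not a proper prefix of any other stored word.
Those words: "fen", "linsobelpavi", "linsodor", "linsogal", "linsoka", "linsolu", "linsoroka", "linsotade", "linsotarunvi", "linsovengal", "linsovivenro"
Leaf count: 11

11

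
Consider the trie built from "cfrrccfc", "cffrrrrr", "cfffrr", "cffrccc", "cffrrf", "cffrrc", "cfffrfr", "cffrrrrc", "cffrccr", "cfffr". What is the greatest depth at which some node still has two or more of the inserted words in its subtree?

7

Look for the deepest trie node that still has at least two words in its subtree.
"cffrrrrc" and "cffrrrrr" agree on "cffrrrr" (7 characters) before diverging; nothing deeper is shared.
Longest shared-prefix length: 7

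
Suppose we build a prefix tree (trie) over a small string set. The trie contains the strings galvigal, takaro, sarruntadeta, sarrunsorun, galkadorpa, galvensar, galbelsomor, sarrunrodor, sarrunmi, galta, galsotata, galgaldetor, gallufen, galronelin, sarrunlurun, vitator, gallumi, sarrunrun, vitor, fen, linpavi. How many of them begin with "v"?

2

Traverse to the node for "v", then collect every word in that subtree.
Matches: "vitator", "vitor"
Count: 2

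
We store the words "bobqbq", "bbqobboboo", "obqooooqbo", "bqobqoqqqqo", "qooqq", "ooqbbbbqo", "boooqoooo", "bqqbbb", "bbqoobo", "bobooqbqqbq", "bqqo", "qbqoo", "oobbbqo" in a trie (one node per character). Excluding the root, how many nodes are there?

80

Insert word by word; a character creates a node only if that edge doesn't already exist:
  "bobqbq" → 6 new (b, o, b, q, b, q)
  "bbqobboboo" → prefix "b" already present; 9 new (b, q, o, b, b, o, b, o, o)
  "obqooooqbo" → 10 new (o, b, q, o, o, o, o, q, b, o)
  "bqobqoqqqqo" → prefix "b" already present; 10 new (q, o, b, q, o, q, q, q, q, o)
  "qooqq" → 5 new (q, o, o, q, q)
  "ooqbbbbqo" → prefix "o" already present; 8 new (o, q, b, b, b, b, q, o)
  "boooqoooo" → prefix "bo" already present; 7 new (o, o, q, o, o, o, o)
  "bqqbbb" → prefix "bq" already present; 4 new (q, b, b, b)
  "bbqoobo" → prefix "bbqo" already present; 3 new (o, b, o)
  "bobooqbqqbq" → prefix "bob" already present; 8 new (o, o, q, b, q, q, b, q)
  "bqqo" → prefix "bqq" already present; 1 new (o)
  "qbqoo" → prefix "q" already present; 4 new (b, q, o, o)
  "oobbbqo" → prefix "oo" already present; 5 new (b, b, b, q, o)
Total nodes = 6 + 9 + 10 + 10 + 5 + 8 + 7 + 4 + 3 + 8 + 1 + 4 + 5 = 80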